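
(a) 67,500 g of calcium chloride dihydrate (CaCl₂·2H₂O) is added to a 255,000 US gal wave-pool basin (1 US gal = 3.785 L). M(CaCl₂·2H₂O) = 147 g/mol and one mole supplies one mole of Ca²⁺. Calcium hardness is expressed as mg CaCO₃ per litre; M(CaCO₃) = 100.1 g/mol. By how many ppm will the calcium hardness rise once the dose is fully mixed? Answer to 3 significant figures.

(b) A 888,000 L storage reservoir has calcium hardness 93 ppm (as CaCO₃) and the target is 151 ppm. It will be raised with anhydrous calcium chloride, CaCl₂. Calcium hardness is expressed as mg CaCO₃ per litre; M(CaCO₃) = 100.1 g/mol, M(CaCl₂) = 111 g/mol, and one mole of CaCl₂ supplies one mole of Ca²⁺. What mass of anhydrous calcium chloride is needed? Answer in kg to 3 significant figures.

(a) 47.6 ppm; (b) 57.1 kg

(a) Volume: 255,000 US gal × 3.785 L/gal = 965,175 L.
(a) Moles of Ca²⁺: 67,500 g ÷ 147 g/mol = 459.2 mol.
(a) As CaCO₃: 459.2 mol × 100.1 g/mol = 45,960 g.
(a) Rise: 45,960 g / 965,175 L × 1000 = 47.62 mg/L.

(b) Hardness to add: (151 − 93) = 58 mg/L as CaCO₃ × 888,000 L = 51,500 g as CaCO₃.
(b) Moles of Ca²⁺ (1 mol Ca²⁺ ≡ 1 mol CaCO₃): 51,500 / 100.1 g/mol = 514.5 mol.
(b) Mass of CaCl₂: 514.5 × 111 = 57,110 g.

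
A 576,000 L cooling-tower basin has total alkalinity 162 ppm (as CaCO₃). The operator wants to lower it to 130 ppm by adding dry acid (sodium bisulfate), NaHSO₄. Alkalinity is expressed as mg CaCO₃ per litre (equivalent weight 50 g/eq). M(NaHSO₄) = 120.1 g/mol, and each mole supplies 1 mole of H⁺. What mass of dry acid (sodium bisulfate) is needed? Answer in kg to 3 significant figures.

Alkalinity to neutralize: (162 − 130) = 32 mg/L as CaCO₃ × 576,000 L = 18,430 g as CaCO₃.
Equivalents of H⁺ required: 18,430 ÷ 50 g/eq = 368.6 eq = 368.6 mol NaHSO₄.
Mass of NaHSO₄: 368.6 × 120.1 = 44,270 g.

44.3 kg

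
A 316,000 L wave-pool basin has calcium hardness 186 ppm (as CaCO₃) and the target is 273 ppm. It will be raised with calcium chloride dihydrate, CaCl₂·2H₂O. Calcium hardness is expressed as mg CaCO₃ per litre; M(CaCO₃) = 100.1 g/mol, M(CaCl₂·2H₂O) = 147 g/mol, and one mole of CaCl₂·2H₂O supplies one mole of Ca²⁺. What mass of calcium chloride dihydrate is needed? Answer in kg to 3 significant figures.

40.4 kg

Hardness to add: (273 − 186) = 87 mg/L as CaCO₃ × 316,000 L = 27,490 g as CaCO₃.
Moles of Ca²⁺ (1 mol Ca²⁺ ≡ 1 mol CaCO₃): 27,490 / 100.1 g/mol = 274.6 mol.
Mass of CaCl₂·2H₂O: 274.6 × 147 = 40,370 g.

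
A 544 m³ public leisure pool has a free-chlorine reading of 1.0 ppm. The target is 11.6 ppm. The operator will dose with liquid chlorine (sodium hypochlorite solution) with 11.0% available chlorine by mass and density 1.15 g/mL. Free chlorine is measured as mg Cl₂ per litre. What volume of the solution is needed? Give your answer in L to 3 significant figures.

45.6 L

Volume: 544 m³ = 544,000 L.
Chlorine deficit: 11.6 − 1.0 = 10.6 ppm = 10.6 mg/L as Cl₂.
Cl₂ equivalent needed: 10.6 mg/L × 544,000 L = 5,766,000 mg = 5766 g.
Product at 11.0% available chlorine: 5766 / 0.11 = 52,420 g.
Volume at density 1.15 g/mL: 52,420 g ÷ 1.15 g/mL = 45,580 mL.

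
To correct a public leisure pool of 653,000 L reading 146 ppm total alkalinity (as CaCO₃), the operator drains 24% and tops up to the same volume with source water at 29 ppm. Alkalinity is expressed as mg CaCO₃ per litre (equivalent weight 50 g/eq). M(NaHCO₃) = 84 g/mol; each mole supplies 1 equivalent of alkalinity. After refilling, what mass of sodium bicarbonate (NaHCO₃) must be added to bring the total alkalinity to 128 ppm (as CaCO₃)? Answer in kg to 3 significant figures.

11.1 kg

After draining 24% and refilling: 146 × 0.76 + 29 × 0.24 = 117.92 ppm.
Deficit to target: 128 − 117.92 = 10.08 mg/L.
As CaCO₃: 10.08 mg/L × 653,000 L = 6582 g; ÷ 50 g/eq ÷ 1 = 131.6 mol NaHCO₃.
Mass: 131.6 × 84 = 11,060 g.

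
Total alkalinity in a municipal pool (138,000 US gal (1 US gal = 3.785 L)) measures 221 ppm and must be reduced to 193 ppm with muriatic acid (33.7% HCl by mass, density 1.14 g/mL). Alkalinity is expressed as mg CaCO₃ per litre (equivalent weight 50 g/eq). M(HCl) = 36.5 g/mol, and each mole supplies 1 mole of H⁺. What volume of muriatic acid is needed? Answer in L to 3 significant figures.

27.8 L

Volume: 138,000 US gal × 3.785 L/gal = 522,330 L.
Alkalinity to neutralize: (221 − 193) = 28 mg/L as CaCO₃ × 522,330 L = 14,630 g as CaCO₃.
Equivalents of H⁺ required: 14,630 ÷ 50 g/eq = 292.5 eq = 292.5 mol HCl.
Mass of HCl: 292.5 × 36.5 = 10,680 g.
Mass of 33.7% solution: 10,680 / 0.337 = 31,680 g.
Volume: 31,680 g ÷ 1.14 g/mL = 27,790 mL.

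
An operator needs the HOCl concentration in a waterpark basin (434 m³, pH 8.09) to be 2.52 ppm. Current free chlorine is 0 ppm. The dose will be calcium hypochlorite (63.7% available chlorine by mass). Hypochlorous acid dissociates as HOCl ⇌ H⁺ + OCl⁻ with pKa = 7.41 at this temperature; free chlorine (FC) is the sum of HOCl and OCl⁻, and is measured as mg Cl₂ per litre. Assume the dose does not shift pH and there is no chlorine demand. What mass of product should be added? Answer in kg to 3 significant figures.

Volume: 434 m³ = 434,000 L.
[OCl⁻]/[HOCl] = 10^(pH − pKa) = 10^(8.09 − 7.41) = 4.786; fraction as HOCl = 1/(1 + 4.786) = 0.1728.
Free chlorine required for 2.52 ppm HOCl: 2.52 / 0.1728 = 14.58 ppm.
FC to add: 14.58 − 0 = 14.58 mg/L as Cl₂.
Cl₂ equivalent: 14.58 mg/L × 434,000 L = 6328 g.
Product at 63.7% available Cl: 6328 / 0.637 = 9935 g.

9.93 kg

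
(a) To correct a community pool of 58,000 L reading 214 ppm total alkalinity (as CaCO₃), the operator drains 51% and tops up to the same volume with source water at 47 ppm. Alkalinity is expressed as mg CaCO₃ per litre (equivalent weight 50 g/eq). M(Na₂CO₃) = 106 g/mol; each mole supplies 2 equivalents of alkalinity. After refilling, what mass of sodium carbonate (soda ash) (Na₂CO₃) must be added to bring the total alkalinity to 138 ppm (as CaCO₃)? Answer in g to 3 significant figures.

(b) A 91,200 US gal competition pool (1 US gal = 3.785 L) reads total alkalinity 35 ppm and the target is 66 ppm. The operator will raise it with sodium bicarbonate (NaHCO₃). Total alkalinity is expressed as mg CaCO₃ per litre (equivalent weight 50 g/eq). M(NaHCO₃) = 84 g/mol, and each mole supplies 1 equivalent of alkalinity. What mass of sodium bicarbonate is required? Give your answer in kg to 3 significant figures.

(a) 564 g; (b) 18.0 kg

(a) After draining 51% and refilling: 214 × 0.49 + 47 × 0.51 = 128.83 ppm.
(a) Deficit to target: 138 − 128.83 = 9.17 mg/L.
(a) As CaCO₃: 9.17 mg/L × 58,000 L = 531.9 g; ÷ 50 g/eq ÷ 2 = 5.319 mol Na₂CO₃.
(a) Mass: 5.319 × 106 = 563.8 g.

(b) Volume: 91,200 US gal × 3.785 L/gal = 345,192 L.
(b) Alkalinity to add: (66 − 35) = 31 mg/L as CaCO₃ × 345,192 L = 10,700 g as CaCO₃.
(b) Equivalents: 10,700 g ÷ 50 g/eq = 214 eq.
(b) NaHCO₃ supplies 1 eq per mole → 214 mol.
(b) Mass: 214 mol × 84 g/mol = 17,980 g.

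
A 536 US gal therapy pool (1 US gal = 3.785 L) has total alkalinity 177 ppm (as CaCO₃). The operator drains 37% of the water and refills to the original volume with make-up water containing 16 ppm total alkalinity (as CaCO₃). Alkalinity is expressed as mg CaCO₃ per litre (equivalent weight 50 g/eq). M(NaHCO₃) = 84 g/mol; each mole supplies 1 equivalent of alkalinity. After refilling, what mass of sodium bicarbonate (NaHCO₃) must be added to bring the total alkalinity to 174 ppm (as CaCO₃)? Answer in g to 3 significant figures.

193 g

Volume: 536 US gal × 3.785 L/gal = 2,029 L.
After draining 37% and refilling: 177 × 0.63 + 16 × 0.37 = 117.43 ppm.
Deficit to target: 174 − 117.43 = 56.57 mg/L.
As CaCO₃: 56.57 mg/L × 2,029 L = 114.8 g; ÷ 50 g/eq ÷ 1 = 2.295 mol NaHCO₃.
Mass: 2.295 × 84 = 192.8 g.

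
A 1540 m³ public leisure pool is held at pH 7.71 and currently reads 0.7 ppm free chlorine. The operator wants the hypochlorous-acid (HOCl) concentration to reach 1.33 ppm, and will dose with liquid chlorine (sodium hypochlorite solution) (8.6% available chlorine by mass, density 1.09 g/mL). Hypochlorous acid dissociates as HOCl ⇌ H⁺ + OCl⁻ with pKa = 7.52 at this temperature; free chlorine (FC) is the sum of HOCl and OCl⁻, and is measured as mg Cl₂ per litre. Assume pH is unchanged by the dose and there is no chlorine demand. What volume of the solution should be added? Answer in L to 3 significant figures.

44.2 L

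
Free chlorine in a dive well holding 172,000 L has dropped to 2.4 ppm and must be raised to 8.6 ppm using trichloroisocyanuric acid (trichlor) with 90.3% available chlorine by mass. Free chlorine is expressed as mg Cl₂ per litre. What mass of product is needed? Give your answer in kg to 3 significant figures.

1.18 kg

Chlorine deficit: 8.6 − 2.4 = 6.2 ppm = 6.2 mg/L as Cl₂.
Cl₂ equivalent needed: 6.2 mg/L × 172,000 L = 1,066,000 mg = 1066 g.
Product at 90.3% available chlorine: 1066 / 0.903 = 1181 g.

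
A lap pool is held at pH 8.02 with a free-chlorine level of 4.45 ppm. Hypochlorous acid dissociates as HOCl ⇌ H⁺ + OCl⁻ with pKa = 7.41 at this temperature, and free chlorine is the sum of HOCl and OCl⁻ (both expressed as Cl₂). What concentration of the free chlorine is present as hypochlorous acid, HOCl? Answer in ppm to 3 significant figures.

[OCl⁻]/[HOCl] = 10^(pH − pKa) = 10^(8.02 − 7.41) = 10^0.61 = 4.074.
Fraction as HOCl = 1 / (1 + 4.074) = 0.1971.
HOCl = 0.1971 × 4.45 ppm = 0.8771 ppm.

0.877 ppm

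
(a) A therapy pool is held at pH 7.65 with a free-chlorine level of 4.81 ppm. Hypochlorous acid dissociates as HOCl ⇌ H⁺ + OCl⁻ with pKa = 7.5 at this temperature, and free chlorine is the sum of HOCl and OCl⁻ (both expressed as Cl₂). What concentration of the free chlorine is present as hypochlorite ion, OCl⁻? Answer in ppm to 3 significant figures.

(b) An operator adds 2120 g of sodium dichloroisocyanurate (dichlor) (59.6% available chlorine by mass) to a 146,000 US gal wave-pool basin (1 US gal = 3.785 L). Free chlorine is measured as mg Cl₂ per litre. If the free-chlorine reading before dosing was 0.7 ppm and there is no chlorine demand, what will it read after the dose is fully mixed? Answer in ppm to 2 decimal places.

(a) 2.82 ppm; (b) 2.99 ppm

(a) [OCl⁻]/[HOCl] = 10^(pH − pKa) = 10^(7.65 − 7.5) = 10^0.15 = 1.413.
(a) Fraction as HOCl = 1 / (1 + 1.413) = 0.4145.
(a) OCl⁻ = (1 − 0.4145) × 4.81 ppm = 2.816 ppm.

(b) Volume: 146,000 US gal × 3.785 L/gal = 552,610 L.
(b) Available chlorine delivered: 2120 g × 0.596 = 1264 g as Cl₂.
(b) Concentration rise: 1264 g / 552,610 L = 2.286 mg/L = 2.29 ppm.
(b) Final FC: 0.7 + 2.29 = 2.99 ppm.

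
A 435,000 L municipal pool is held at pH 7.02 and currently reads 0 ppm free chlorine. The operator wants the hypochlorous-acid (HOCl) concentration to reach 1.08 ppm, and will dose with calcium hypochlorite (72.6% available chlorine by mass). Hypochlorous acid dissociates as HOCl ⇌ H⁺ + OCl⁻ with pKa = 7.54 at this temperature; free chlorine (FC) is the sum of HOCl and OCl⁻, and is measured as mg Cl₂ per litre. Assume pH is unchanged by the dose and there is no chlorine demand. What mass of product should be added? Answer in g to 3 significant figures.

843 g

[OCl⁻]/[HOCl] = 10^(pH − pKa) = 10^(7.02 − 7.54) = 0.302; fraction as HOCl = 1/(1 + 0.302) = 0.7681.
Free chlorine required for 1.08 ppm HOCl: 1.08 / 0.7681 = 1.406 ppm.
FC to add: 1.406 − 0 = 1.406 mg/L as Cl₂.
Cl₂ equivalent: 1.406 mg/L × 435,000 L = 611.7 g.
Product at 72.6% available Cl: 611.7 / 0.726 = 842.5 g.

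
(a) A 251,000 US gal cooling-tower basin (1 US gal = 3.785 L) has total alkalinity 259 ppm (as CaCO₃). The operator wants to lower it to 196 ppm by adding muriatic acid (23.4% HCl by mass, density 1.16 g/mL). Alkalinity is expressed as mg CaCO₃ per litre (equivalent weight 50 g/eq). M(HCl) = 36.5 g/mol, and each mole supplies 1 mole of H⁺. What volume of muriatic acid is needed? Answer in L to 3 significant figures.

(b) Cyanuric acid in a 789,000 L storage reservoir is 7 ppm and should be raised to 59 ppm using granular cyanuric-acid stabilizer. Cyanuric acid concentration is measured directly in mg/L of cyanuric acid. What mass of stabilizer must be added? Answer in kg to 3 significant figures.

(a) 161 L; (b) 41.0 kg

(a) Volume: 251,000 US gal × 3.785 L/gal = 950,035 L.
(a) Alkalinity to neutralize: (259 − 196) = 63 mg/L as CaCO₃ × 950,035 L = 59,850 g as CaCO₃.
(a) Equivalents of H⁺ required: 59,850 ÷ 50 g/eq = 1197 eq = 1197 mol HCl.
(a) Mass of HCl: 1197 × 36.5 = 43,690 g.
(a) Mass of 23.4% solution: 43,690 / 0.234 = 186,700 g.
(a) Volume: 186,700 g ÷ 1.16 g/mL = 161,000 mL.

(b) CYA to add: (59 − 7) = 52 mg/L × 789,000 L = 41,030 g cyanuric acid.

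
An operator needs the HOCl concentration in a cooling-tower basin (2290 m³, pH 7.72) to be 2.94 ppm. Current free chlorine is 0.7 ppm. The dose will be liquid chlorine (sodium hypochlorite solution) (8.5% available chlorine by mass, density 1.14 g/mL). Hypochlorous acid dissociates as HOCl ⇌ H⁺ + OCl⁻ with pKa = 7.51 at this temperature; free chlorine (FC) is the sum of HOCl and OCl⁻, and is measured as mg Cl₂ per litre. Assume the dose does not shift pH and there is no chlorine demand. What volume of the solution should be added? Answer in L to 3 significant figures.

166 L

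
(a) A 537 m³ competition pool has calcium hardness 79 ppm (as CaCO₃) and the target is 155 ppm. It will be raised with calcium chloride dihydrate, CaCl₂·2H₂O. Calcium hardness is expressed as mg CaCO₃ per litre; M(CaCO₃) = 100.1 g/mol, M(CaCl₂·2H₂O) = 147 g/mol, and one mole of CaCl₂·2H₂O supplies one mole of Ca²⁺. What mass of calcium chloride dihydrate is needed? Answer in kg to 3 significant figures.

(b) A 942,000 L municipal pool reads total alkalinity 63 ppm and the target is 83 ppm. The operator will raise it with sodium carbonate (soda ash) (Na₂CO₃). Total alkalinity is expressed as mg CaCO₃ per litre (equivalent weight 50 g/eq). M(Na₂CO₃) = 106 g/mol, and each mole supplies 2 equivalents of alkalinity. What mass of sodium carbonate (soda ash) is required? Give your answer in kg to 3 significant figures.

(a) Volume: 537 m³ = 537,000 L.
(a) Hardness to add: (155 − 79) = 76 mg/L as CaCO₃ × 537,000 L = 40,810 g as CaCO₃.
(a) Moles of Ca²⁺ (1 mol Ca²⁺ ≡ 1 mol CaCO₃): 40,810 / 100.1 g/mol = 407.7 mol.
(a) Mass of CaCl₂·2H₂O: 407.7 × 147 = 59,930 g.

(b) Alkalinity to add: (83 − 63) = 20 mg/L as CaCO₃ × 942,000 L = 18,840 g as CaCO₃.
(b) Equivalents: 18,840 g ÷ 50 g/eq = 376.8 eq.
(b) Each mole of Na₂CO₃ supplies 2 eq, so 376.8 / 2 = 188.4 mol.
(b) Mass: 188.4 mol × 106 g/mol = 19,970 g.

(a) 59.9 kg; (b) 20.0 kg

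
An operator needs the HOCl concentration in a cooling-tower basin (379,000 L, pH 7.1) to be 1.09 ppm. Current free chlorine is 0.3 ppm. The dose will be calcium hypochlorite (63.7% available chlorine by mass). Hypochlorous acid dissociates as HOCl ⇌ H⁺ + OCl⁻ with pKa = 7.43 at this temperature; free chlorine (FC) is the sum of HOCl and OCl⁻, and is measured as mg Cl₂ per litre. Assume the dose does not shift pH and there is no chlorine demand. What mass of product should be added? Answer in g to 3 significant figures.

[OCl⁻]/[HOCl] = 10^(pH − pKa) = 10^(7.1 − 7.43) = 0.4677; fraction as HOCl = 1/(1 + 0.4677) = 0.6813.
Free chlorine required for 1.09 ppm HOCl: 1.09 / 0.6813 = 1.6 ppm.
FC to add: 1.6 − 0.3 = 1.3 mg/L as Cl₂.
Cl₂ equivalent: 1.3 mg/L × 379,000 L = 492.6 g.
Product at 63.7% available Cl: 492.6 / 0.637 = 773.4 g.

773 g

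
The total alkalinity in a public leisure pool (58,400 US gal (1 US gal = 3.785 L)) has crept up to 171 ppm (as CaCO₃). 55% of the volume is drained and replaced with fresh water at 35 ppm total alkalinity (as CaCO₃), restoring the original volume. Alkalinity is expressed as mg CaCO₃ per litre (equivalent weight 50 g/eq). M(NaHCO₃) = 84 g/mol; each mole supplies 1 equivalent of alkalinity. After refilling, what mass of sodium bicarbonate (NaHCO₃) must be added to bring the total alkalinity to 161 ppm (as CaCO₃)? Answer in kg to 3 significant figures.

Volume: 58,400 US gal × 3.785 L/gal = 221,044 L.
After draining 55% and refilling: 171 × 0.45 + 35 × 0.55 = 96.2 ppm.
Deficit to target: 161 − 96.2 = 64.8 mg/L.
As CaCO₃: 64.8 mg/L × 221,044 L = 14,320 g; ÷ 50 g/eq ÷ 1 = 286.5 mol NaHCO₃.
Mass: 286.5 × 84 = 24,060 g.

24.1 kg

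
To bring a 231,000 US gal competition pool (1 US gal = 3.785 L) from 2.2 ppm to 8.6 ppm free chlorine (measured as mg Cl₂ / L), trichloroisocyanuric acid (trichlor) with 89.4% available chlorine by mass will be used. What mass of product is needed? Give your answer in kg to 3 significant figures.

Volume: 231,000 US gal × 3.785 L/gal = 874,335 L.
Chlorine deficit: 8.6 − 2.2 = 6.4 ppm = 6.4 mg/L as Cl₂.
Cl₂ equivalent needed: 6.4 mg/L × 874,335 L = 5,596,000 mg = 5596 g.
Product at 89.4% available chlorine: 5596 / 0.894 = 6259 g.

6.26 kg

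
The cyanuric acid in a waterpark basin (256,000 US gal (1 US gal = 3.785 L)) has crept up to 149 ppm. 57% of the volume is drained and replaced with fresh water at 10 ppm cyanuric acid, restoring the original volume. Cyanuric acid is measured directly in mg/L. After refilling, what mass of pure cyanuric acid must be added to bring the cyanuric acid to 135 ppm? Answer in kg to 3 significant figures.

63.2 kg

Volume: 256,000 US gal × 3.785 L/gal = 968,960 L.
After draining 57% and refilling: 149 × 0.43 + 10 × 0.57 = 69.77 ppm.
Deficit to target: 135 − 69.77 = 65.23 mg/L.
Mass: 65.23 mg/L × 968,960 L = 63,210 g cyanuric acid.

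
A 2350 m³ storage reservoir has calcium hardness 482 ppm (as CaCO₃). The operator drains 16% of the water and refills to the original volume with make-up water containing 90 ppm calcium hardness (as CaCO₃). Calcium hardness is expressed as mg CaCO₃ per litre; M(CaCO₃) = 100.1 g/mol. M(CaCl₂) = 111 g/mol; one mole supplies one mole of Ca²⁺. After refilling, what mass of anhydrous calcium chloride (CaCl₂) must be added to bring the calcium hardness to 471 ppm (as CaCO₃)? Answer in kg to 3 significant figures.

135 kg

Volume: 2350 m³ = 2,350,000 L.
After draining 16% and refilling: 482 × 0.84 + 90 × 0.16 = 419.28 ppm.
Deficit to target: 471 − 419.28 = 51.72 mg/L.
As CaCO₃: 51.72 mg/L × 2,350,000 L = 121,500 g; ÷ 100.1 = 1214 mol Ca²⁺.
Mass: 1214 × 111 = 134,800 g.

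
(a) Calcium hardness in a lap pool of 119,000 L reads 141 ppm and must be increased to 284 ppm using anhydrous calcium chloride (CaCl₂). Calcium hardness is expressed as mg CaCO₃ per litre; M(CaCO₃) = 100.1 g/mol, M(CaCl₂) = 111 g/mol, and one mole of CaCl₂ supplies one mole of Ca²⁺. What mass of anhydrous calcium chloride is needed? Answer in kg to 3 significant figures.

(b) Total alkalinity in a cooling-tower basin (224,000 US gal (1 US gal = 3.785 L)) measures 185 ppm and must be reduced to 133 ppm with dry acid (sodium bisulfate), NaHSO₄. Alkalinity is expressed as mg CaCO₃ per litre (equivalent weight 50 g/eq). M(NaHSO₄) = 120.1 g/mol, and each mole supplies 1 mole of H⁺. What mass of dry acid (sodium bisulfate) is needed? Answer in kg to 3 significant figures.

(a) Hardness to add: (284 − 141) = 143 mg/L as CaCO₃ × 119,000 L = 17,020 g as CaCO₃.
(a) Moles of Ca²⁺ (1 mol Ca²⁺ ≡ 1 mol CaCO₃): 17,020 / 100.1 g/mol = 170 mol.
(a) Mass of CaCl₂: 170 × 111 = 18,870 g.

(b) Volume: 224,000 US gal × 3.785 L/gal = 847,840 L.
(b) Alkalinity to neutralize: (185 − 133) = 52 mg/L as CaCO₃ × 847,840 L = 44,090 g as CaCO₃.
(b) Equivalents of H⁺ required: 44,090 ÷ 50 g/eq = 881.8 eq = 881.8 mol NaHSO₄.
(b) Mass of NaHSO₄: 881.8 × 120.1 = 105,900 g.

(a) 18.9 kg; (b) 106 kg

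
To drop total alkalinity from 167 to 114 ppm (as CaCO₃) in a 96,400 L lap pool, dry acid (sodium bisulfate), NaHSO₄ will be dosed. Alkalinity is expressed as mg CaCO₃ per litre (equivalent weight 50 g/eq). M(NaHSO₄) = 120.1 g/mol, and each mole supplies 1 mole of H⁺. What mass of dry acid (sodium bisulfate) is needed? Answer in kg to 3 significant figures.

12.3 kg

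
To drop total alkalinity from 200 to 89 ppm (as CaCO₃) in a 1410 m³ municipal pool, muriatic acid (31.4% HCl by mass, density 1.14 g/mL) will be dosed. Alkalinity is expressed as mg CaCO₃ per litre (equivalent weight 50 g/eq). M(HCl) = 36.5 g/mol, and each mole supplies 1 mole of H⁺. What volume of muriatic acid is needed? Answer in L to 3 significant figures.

319 L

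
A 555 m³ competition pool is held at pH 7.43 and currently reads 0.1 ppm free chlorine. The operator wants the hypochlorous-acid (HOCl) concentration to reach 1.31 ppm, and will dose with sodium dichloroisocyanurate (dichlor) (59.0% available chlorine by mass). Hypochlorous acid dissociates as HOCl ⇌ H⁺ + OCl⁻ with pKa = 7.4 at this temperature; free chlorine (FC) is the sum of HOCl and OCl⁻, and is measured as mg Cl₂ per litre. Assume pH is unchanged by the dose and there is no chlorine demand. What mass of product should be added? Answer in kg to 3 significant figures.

2.46 kg

Volume: 555 m³ = 555,000 L.
[OCl⁻]/[HOCl] = 10^(pH − pKa) = 10^(7.43 − 7.4) = 1.072; fraction as HOCl = 1/(1 + 1.072) = 0.4827.
Free chlorine required for 1.31 ppm HOCl: 1.31 / 0.4827 = 2.714 ppm.
FC to add: 2.714 − 0.1 = 2.614 mg/L as Cl₂.
Cl₂ equivalent: 2.614 mg/L × 555,000 L = 1451 g.
Product at 59.0% available Cl: 1451 / 0.59 = 2459 g.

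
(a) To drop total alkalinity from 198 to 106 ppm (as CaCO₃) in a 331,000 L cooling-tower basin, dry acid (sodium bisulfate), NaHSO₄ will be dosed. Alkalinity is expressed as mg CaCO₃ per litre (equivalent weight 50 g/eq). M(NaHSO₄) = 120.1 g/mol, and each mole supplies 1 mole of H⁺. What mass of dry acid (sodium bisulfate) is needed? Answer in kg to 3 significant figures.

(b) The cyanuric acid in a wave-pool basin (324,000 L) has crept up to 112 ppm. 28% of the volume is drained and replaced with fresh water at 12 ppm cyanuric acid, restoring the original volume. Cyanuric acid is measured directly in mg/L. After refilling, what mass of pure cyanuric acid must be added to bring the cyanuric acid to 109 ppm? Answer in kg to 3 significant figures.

(a) 73.1 kg; (b) 8.10 kg

(a) Alkalinity to neutralize: (198 − 106) = 92 mg/L as CaCO₃ × 331,000 L = 30,450 g as CaCO₃.
(a) Equivalents of H⁺ required: 30,450 ÷ 50 g/eq = 609 eq = 609 mol NaHSO₄.
(a) Mass of NaHSO₄: 609 × 120.1 = 73,150 g.

(b) After draining 28% and refilling: 112 × 0.72 + 12 × 0.28 = 84 ppm.
(b) Deficit to target: 109 − 84 = 25 mg/L.
(b) Mass: 25 mg/L × 324,000 L = 8100 g cyanuric acid.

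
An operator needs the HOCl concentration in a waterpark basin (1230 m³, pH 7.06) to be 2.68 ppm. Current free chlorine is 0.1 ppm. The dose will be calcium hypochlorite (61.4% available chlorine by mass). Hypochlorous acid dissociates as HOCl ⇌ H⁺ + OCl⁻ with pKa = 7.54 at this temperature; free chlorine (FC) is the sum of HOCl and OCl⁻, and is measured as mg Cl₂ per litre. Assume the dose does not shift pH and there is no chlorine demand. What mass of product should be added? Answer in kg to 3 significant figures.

6.95 kg

Volume: 1230 m³ = 1,230,000 L.
[OCl⁻]/[HOCl] = 10^(pH − pKa) = 10^(7.06 − 7.54) = 0.3311; fraction as HOCl = 1/(1 + 0.3311) = 0.7512.
Free chlorine required for 2.68 ppm HOCl: 2.68 / 0.7512 = 3.567 ppm.
FC to add: 3.567 − 0.1 = 3.467 mg/L as Cl₂.
Cl₂ equivalent: 3.467 mg/L × 1,230,000 L = 4265 g.
Product at 61.4% available Cl: 4265 / 0.614 = 6946 g.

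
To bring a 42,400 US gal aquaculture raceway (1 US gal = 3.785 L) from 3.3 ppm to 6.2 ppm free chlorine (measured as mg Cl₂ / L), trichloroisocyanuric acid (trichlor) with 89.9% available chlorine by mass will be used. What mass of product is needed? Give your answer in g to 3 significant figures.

518 g

Volume: 42,400 US gal × 3.785 L/gal = 160,484 L.
Chlorine deficit: 6.2 − 3.3 = 2.9 ppm = 2.9 mg/L as Cl₂.
Cl₂ equivalent needed: 2.9 mg/L × 160,484 L = 465,400 mg = 465.4 g.
Product at 89.9% available chlorine: 465.4 / 0.899 = 517.7 g.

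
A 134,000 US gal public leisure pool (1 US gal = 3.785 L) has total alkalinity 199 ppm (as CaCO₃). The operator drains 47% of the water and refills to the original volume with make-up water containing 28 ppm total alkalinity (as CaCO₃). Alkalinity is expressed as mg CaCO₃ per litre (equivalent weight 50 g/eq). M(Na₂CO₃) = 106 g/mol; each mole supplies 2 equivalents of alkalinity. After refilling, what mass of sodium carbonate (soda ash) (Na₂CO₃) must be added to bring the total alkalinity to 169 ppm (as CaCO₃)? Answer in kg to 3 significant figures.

27.1 kg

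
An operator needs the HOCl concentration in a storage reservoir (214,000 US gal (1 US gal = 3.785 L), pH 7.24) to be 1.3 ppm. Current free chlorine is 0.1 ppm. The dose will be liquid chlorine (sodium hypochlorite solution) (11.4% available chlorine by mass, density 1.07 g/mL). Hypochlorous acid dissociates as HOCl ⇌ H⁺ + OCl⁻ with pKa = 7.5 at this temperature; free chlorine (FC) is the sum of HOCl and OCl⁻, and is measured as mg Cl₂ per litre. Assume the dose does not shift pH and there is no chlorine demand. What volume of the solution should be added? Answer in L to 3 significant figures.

12.7 L

Volume: 214,000 US gal × 3.785 L/gal = 809,990 L.
[OCl⁻]/[HOCl] = 10^(pH − pKa) = 10^(7.24 − 7.5) = 0.5495; fraction as HOCl = 1/(1 + 0.5495) = 0.6454.
Free chlorine required for 1.3 ppm HOCl: 1.3 / 0.6454 = 2.014 ppm.
FC to add: 2.014 − 0.1 = 1.914 mg/L as Cl₂.
Cl₂ equivalent: 1.914 mg/L × 809,990 L = 1551 g.
Product at 11.4% available Cl: 1551 / 0.114 = 13,600 g.
Volume: 13,600 g ÷ 1.07 g/mL = 12,710 mL.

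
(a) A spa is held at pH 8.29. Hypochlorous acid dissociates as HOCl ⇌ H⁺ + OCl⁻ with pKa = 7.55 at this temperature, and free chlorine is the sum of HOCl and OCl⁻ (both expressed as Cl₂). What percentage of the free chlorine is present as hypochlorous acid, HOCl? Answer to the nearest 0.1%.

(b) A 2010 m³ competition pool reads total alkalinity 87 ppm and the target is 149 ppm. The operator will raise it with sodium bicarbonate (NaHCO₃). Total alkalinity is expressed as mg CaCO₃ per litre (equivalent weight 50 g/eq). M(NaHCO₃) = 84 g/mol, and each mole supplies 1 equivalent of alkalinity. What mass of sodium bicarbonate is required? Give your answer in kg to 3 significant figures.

(a) 15.4%; (b) 209 kg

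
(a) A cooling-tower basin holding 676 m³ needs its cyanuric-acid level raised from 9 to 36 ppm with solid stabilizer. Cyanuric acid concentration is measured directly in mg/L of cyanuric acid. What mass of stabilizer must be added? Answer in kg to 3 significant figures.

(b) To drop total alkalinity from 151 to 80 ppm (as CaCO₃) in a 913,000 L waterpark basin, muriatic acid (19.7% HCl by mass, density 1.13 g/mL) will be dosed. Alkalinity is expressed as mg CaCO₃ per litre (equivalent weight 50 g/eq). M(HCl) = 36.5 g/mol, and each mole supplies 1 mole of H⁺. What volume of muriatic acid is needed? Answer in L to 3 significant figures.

(a) 18.3 kg; (b) 213 L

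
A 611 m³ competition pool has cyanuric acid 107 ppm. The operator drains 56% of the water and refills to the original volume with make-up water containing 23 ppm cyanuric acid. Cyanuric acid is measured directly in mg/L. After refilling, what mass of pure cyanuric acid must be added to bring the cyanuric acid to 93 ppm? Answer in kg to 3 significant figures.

20.2 kg

Volume: 611 m³ = 611,000 L.
After draining 56% and refilling: 107 × 0.44 + 23 × 0.56 = 59.96 ppm.
Deficit to target: 93 − 59.96 = 33.04 mg/L.
Mass: 33.04 mg/L × 611,000 L = 20,190 g cyanuric acid.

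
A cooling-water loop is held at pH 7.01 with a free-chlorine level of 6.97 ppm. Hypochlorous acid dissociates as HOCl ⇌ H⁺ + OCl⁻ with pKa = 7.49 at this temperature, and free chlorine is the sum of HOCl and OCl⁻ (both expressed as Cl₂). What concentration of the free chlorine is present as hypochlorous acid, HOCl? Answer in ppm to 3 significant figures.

[OCl⁻]/[HOCl] = 10^(pH − pKa) = 10^(7.01 − 7.49) = 10^-0.48 = 0.3311.
Fraction as HOCl = 1 / (1 + 0.3311) = 0.7512.
HOCl = 0.7512 × 6.97 ppm = 5.236 ppm.

5.24 ppm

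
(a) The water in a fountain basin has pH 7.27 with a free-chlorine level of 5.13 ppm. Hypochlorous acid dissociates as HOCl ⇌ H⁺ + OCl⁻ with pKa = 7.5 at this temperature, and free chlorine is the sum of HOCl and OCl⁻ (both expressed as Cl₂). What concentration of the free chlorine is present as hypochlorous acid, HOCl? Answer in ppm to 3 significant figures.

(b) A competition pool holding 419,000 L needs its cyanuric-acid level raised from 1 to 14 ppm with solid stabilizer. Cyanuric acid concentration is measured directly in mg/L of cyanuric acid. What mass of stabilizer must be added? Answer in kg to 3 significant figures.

(a) 3.23 ppm; (b) 5.45 kg

(a) [OCl⁻]/[HOCl] = 10^(pH − pKa) = 10^(7.27 − 7.5) = 10^-0.23 = 0.5888.
(a) Fraction as HOCl = 1 / (1 + 0.5888) = 0.6294.
(a) HOCl = 0.6294 × 5.13 ppm = 3.229 ppm.

(b) CYA to add: (14 − 1) = 13 mg/L × 419,000 L = 5447 g cyanuric acid.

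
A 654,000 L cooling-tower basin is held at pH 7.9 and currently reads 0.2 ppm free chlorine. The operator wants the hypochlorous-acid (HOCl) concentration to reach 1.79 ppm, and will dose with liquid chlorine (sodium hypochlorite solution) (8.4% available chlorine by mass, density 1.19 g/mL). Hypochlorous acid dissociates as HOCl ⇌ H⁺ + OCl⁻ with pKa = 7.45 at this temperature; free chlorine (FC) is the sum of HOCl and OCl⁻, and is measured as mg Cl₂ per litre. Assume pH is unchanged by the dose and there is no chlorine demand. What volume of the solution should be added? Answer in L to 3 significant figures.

[OCl⁻]/[HOCl] = 10^(pH − pKa) = 10^(7.9 − 7.45) = 2.818; fraction as HOCl = 1/(1 + 2.818) = 0.2619.
Free chlorine required for 1.79 ppm HOCl: 1.79 / 0.2619 = 6.835 ppm.
FC to add: 6.835 − 0.2 = 6.635 mg/L as Cl₂.
Cl₂ equivalent: 6.635 mg/L × 654,000 L = 4339 g.
Product at 8.4% available Cl: 4339 / 0.084 = 51,660 g.
Volume: 51,660 g ÷ 1.19 g/mL = 43,410 mL.

43.4 L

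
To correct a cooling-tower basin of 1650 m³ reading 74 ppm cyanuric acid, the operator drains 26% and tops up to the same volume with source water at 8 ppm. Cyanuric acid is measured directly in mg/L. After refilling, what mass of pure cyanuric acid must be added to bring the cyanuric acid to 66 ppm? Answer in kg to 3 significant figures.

Volume: 1650 m³ = 1,650,000 L.
After draining 26% and refilling: 74 × 0.74 + 8 × 0.26 = 56.84 ppm.
Deficit to target: 66 − 56.84 = 9.16 mg/L.
Mass: 9.16 mg/L × 1,650,000 L = 15,110 g cyanuric acid.

15.1 kg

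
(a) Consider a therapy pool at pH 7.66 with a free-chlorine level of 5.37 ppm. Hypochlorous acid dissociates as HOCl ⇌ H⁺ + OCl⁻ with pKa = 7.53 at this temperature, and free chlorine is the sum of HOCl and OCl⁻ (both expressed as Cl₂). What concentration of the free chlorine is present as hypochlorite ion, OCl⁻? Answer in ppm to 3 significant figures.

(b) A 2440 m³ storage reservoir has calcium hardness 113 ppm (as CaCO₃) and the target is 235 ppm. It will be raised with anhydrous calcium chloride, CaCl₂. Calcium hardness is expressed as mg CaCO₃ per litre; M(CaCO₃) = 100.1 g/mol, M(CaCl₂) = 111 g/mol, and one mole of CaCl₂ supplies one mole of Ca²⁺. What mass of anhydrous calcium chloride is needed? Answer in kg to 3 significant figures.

(a) [OCl⁻]/[HOCl] = 10^(pH − pKa) = 10^(7.66 − 7.53) = 10^0.13 = 1.349.
(a) Fraction as HOCl = 1 / (1 + 1.349) = 0.4257.
(a) OCl⁻ = (1 − 0.4257) × 5.37 ppm = 3.084 ppm.

(b) Volume: 2440 m³ = 2,440,000 L.
(b) Hardness to add: (235 − 113) = 122 mg/L as CaCO₃ × 2,440,000 L = 297,700 g as CaCO₃.
(b) Moles of Ca²⁺ (1 mol Ca²⁺ ≡ 1 mol CaCO₃): 297,700 / 100.1 g/mol = 2974 mol.
(b) Mass of CaCl₂: 2974 × 111 = 330,100 g.

(a) 3.08 ppm; (b) 330 kg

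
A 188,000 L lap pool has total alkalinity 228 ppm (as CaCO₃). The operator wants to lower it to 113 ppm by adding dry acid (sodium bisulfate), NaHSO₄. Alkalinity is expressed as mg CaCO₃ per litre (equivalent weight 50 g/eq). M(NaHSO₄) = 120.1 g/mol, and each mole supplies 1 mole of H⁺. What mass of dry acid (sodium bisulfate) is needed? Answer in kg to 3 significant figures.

Alkalinity to neutralize: (228 − 113) = 115 mg/L as CaCO₃ × 188,000 L = 21,620 g as CaCO₃.
Equivalents of H⁺ required: 21,620 ÷ 50 g/eq = 432.4 eq = 432.4 mol NaHSO₄.
Mass of NaHSO₄: 432.4 × 120.1 = 51,930 g.

51.9 kg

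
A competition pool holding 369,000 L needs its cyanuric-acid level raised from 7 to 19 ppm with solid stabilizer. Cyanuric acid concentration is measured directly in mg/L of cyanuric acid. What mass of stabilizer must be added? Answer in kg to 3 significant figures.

4.43 kg

CYA to add: (19 − 7) = 12 mg/L × 369,000 L = 4428 g cyanuric acid.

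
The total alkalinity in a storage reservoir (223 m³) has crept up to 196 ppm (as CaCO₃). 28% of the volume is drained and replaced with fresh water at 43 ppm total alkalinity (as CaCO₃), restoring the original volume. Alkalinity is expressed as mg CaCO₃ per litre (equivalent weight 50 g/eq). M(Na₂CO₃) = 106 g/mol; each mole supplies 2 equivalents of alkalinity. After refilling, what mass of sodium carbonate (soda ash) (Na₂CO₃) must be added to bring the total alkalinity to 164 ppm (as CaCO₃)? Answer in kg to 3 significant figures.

2.56 kg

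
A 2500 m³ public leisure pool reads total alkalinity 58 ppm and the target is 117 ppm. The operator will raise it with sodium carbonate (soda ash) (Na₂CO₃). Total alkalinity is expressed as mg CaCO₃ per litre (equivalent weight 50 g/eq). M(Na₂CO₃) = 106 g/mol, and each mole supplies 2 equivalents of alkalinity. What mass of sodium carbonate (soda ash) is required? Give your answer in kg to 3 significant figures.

156 kg

Volume: 2500 m³ = 2,500,000 L.
Alkalinity to add: (117 − 58) = 59 mg/L as CaCO₃ × 2,500,000 L = 147,500 g as CaCO₃.
Equivalents: 147,500 g ÷ 50 g/eq = 2950 eq.
Each mole of Na₂CO₃ supplies 2 eq, so 2950 / 2 = 1475 mol.
Mass: 1475 mol × 106 g/mol = 156,400 g.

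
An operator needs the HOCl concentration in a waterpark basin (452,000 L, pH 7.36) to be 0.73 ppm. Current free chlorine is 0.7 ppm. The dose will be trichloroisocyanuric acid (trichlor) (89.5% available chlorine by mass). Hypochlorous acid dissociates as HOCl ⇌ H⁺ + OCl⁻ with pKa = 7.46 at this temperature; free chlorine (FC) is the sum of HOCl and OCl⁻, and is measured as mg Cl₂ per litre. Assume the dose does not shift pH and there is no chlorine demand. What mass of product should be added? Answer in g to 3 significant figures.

308 g

[OCl⁻]/[HOCl] = 10^(pH − pKa) = 10^(7.36 − 7.46) = 0.7943; fraction as HOCl = 1/(1 + 0.7943) = 0.5573.
Free chlorine required for 0.73 ppm HOCl: 0.73 / 0.5573 = 1.31 ppm.
FC to add: 1.31 − 0.7 = 0.6099 mg/L as Cl₂.
Cl₂ equivalent: 0.6099 mg/L × 452,000 L = 275.7 g.
Product at 89.5% available Cl: 275.7 / 0.895 = 308 g.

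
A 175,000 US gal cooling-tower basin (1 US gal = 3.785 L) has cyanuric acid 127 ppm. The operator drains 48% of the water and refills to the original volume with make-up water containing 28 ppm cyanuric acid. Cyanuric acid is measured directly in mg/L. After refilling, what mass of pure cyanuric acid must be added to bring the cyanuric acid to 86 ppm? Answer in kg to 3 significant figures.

4.32 kg

Volume: 175,000 US gal × 3.785 L/gal = 662,375 L.
After draining 48% and refilling: 127 × 0.52 + 28 × 0.48 = 79.48 ppm.
Deficit to target: 86 − 79.48 = 6.52 mg/L.
Mass: 6.52 mg/L × 662,375 L = 4319 g cyanuric acid.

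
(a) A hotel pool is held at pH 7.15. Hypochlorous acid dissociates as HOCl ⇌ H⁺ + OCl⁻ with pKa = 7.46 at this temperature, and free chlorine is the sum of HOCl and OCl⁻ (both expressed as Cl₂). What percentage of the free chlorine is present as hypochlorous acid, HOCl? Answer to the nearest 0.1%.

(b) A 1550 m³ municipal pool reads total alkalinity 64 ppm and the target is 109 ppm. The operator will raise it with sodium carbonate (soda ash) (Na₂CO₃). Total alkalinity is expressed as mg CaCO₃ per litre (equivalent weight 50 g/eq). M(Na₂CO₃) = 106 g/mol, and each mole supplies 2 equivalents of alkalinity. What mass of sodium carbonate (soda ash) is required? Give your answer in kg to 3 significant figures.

(a) 67.1%; (b) 73.9 kg

(a) [OCl⁻]/[HOCl] = 10^(pH − pKa) = 10^(7.15 − 7.46) = 10^-0.31 = 0.4898.
(a) Fraction as HOCl = 1 / (1 + 0.4898) = 0.6712.

(b) Volume: 1550 m³ = 1,550,000 L.
(b) Alkalinity to add: (109 − 64) = 45 mg/L as CaCO₃ × 1,550,000 L = 69,750 g as CaCO₃.
(b) Equivalents: 69,750 g ÷ 50 g/eq = 1395 eq.
(b) Each mole of Na₂CO₃ supplies 2 eq, so 1395 / 2 = 697.5 mol.
(b) Mass: 697.5 mol × 106 g/mol = 73,940 g.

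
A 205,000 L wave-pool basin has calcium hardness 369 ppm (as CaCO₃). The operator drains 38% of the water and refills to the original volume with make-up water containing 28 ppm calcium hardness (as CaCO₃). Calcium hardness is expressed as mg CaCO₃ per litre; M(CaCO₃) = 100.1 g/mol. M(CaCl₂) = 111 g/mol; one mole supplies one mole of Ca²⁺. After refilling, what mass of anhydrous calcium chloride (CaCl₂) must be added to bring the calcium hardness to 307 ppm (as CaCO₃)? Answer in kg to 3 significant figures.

After draining 38% and refilling: 369 × 0.62 + 28 × 0.38 = 239.42 ppm.
Deficit to target: 307 − 239.42 = 67.58 mg/L.
As CaCO₃: 67.58 mg/L × 205,000 L = 13,850 g; ÷ 100.1 = 138.4 mol Ca²⁺.
Mass: 138.4 × 111 = 15,360 g.

15.4 kg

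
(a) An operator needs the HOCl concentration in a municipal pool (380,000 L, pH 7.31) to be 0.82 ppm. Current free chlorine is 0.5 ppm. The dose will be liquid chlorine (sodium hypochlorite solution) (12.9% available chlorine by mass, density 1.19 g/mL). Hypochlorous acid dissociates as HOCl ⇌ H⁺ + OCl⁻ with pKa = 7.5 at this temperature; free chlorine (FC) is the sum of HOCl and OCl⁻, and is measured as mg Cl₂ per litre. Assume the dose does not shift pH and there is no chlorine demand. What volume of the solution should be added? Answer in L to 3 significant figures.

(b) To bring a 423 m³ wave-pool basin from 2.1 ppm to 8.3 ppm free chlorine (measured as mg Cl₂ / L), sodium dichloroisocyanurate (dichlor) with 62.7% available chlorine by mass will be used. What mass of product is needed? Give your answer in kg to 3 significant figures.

(a) [OCl⁻]/[HOCl] = 10^(pH − pKa) = 10^(7.31 − 7.5) = 0.6457; fraction as HOCl = 1/(1 + 0.6457) = 0.6077.
(a) Free chlorine required for 0.82 ppm HOCl: 0.82 / 0.6077 = 1.349 ppm.
(a) FC to add: 1.349 − 0.5 = 0.8494 mg/L as Cl₂.
(a) Cl₂ equivalent: 0.8494 mg/L × 380,000 L = 322.8 g.
(a) Product at 12.9% available Cl: 322.8 / 0.129 = 2502 g.
(a) Volume: 2502 g ÷ 1.19 g/mL = 2103 mL.

(b) Volume: 423 m³ = 423,000 L.
(b) Chlorine deficit: 8.3 − 2.1 = 6.2 ppm = 6.2 mg/L as Cl₂.
(b) Cl₂ equivalent needed: 6.2 mg/L × 423,000 L = 2,623,000 mg = 2623 g.
(b) Product at 62.7% available chlorine: 2623 / 0.627 = 4183 g.

(a) 2.10 L; (b) 4.18 kg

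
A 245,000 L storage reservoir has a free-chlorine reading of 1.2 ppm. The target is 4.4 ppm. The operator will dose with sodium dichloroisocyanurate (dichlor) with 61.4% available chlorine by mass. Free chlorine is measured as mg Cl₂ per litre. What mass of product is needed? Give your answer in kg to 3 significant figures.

Chlorine deficit: 4.4 − 1.2 = 3.2 ppm = 3.2 mg/L as Cl₂.
Cl₂ equivalent needed: 3.2 mg/L × 245,000 L = 784,000 mg = 784 g.
Product at 61.4% available chlorine: 784 / 0.614 = 1277 g.

1.28 kg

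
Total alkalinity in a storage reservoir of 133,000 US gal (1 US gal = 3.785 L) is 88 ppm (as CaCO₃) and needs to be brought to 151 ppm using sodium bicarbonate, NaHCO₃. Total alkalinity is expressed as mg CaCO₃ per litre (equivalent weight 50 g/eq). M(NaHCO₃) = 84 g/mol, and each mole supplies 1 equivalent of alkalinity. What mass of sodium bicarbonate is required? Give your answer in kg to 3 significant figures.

53.3 kg

Volume: 133,000 US gal × 3.785 L/gal = 503,405 L.
Alkalinity to add: (151 − 88) = 63 mg/L as CaCO₃ × 503,405 L = 31,710 g as CaCO₃.
Equivalents: 31,710 g ÷ 50 g/eq = 634.3 eq.
NaHCO₃ supplies 1 eq per mole → 634.3 mol.
Mass: 634.3 mol × 84 g/mol = 53,280 g.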